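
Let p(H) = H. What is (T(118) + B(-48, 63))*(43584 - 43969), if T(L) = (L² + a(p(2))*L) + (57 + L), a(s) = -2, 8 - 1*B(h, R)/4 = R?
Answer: -5252555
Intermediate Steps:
B(h, R) = 32 - 4*R
T(L) = 57 + L² - L (T(L) = (L² - 2*L) + (57 + L) = 57 + L² - L)
(T(118) + B(-48, 63))*(43584 - 43969) = ((57 + 118² - 1*118) + (32 - 4*63))*(43584 - 43969) = ((57 + 13924 - 118) + (32 - 252))*(-385) = (13863 - 220)*(-385) = 13643*(-385) = -5252555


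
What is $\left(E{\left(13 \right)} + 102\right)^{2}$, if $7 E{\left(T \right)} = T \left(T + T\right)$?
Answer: $\frac{1106704}{49} \approx 22586.0$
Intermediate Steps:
$E{\left(T \right)} = \frac{2 T^{2}}{7}$ ($E{\left(T \right)} = \frac{T \left(T + T\right)}{7} = \frac{T 2 T}{7} = \frac{2 T^{2}}{7}$)
$\left(E{\left(13 \right)} + 102\right)^{2} = \left(\frac{2 \cdot 13^{2}}{7} + 102\right)^{2} = \left(\frac{2}{7} \cdot 169 + 102\right)^{2} = \left(\frac{338}{7} + 102\right)^{2} = \left(\frac{1052}{7}\right)^{2} = \frac{1106704}{49}$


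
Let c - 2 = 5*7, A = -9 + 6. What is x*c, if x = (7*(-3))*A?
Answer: 2331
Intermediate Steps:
A = -3
c = 37 (c = 2 + 5*7 = 2 + 35 = 37)
x = 63 (x = (7*(-3))*(-3) = -21*(-3) = 63)
x*c = 63*37 = 2331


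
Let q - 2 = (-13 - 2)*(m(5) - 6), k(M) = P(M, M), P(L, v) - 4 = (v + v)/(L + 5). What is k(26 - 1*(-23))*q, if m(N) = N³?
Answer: -279931/27 ≈ -10368.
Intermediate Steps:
P(L, v) = 4 + 2*v/(5 + L) (P(L, v) = 4 + (v + v)/(L + 5) = 4 + (2*v)/(5 + L) = 4 + 2*v/(5 + L))
k(M) = 2*(10 + 3*M)/(5 + M) (k(M) = 2*(10 + M + 2*M)/(5 + M) = 2*(10 + 3*M)/(5 + M))
q = -1783 (q = 2 + (-13 - 2)*(5³ - 6) = 2 - 15*(125 - 6) = 2 - 15*119 = 2 - 1785 = -1783)
k(26 - 1*(-23))*q = (2*(10 + 3*(26 - 1*(-23)))/(5 + (26 - 1*(-23))))*(-1783) = (2*(10 + 3*(26 + 23))/(5 + (26 + 23)))*(-1783) = (2*(10 + 3*49)/(5 + 49))*(-1783) = (2*(10 + 147)/54)*(-1783) = (2*(1/54)*157)*(-1783) = (157/27)*(-1783) = -279931/27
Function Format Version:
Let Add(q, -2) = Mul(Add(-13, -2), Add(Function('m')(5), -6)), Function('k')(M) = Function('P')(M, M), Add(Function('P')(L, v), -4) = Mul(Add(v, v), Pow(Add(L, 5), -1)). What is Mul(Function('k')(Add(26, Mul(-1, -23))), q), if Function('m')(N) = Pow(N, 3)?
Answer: Rational(-279931, 27) ≈ -10368.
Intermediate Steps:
Function('P')(L, v) = Add(4, Mul(2, v, Pow(Add(5, L), -1))) (Function('P')(L, v) = Add(4, Mul(Add(v, v), Pow(Add(L, 5), -1))) = Add(4, Mul(Mul(2, v), Pow(Add(5, L), -1))) = Add(4, Mul(2, v, Pow(Add(5, L), -1))))
Function('k')(M) = Mul(2, Pow(Add(5, M), -1), Add(10, Mul(3, M))) (Function('k')(M) = Mul(2, Pow(Add(5, M), -1), Add(10, M, Mul(2, M))) = Mul(2, Pow(Add(5, M), -1), Add(10, Mul(3, M))))
q = -1783 (q = Add(2, Mul(Add(-13, -2), Add(Pow(5, 3), -6))) = Add(2, Mul(-15, Add(125, -6))) = Add(2, Mul(-15, 119)) = Add(2, -1785) = -1783)
Mul(Function('k')(Add(26, Mul(-1, -23))), q) = Mul(Mul(2, Pow(Add(5, Add(26, Mul(-1, -23))), -1), Add(10, Mul(3, Add(26, Mul(-1, -23))))), -1783) = Mul(Mul(2, Pow(Add(5, Add(26, 23)), -1), Add(10, Mul(3, Add(26, 23)))), -1783) = Mul(Mul(2, Pow(Add(5, 49), -1), Add(10, Mul(3, 49))), -1783) = Mul(Mul(2, Pow(54, -1), Add(10, 147)), -1783) = Mul(Mul(2, Rational(1, 54), 157), -1783) = Mul(Rational(157, 27), -1783) = Rational(-279931, 27)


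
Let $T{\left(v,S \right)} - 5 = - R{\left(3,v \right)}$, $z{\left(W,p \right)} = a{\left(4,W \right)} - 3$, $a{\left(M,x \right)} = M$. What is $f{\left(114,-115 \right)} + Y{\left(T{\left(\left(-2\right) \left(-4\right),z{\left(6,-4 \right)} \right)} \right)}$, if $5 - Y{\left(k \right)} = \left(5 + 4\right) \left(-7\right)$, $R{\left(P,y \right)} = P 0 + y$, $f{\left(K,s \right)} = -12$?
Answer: $56$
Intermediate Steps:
$z{\left(W,p \right)} = 1$ ($z{\left(W,p \right)} = 4 - 3 = 1$)
$R{\left(P,y \right)} = y$ ($R{\left(P,y \right)} = 0 + y = y$)
$T{\left(v,S \right)} = 5 - v$
$Y{\left(k \right)} = 68$ ($Y{\left(k \right)} = 5 - \left(5 + 4\right) \left(-7\right) = 5 - 9 \left(-7\right) = 5 - -63 = 5 + 63 = 68$)
$f{\left(114,-115 \right)} + Y{\left(T{\left(\left(-2\right) \left(-4\right),z{\left(6,-4 \right)} \right)} \right)} = -12 + 68 = 56$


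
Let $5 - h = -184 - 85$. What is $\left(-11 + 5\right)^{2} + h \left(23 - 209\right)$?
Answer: $-50928$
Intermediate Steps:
$h = 274$ ($h = 5 - \left(-184 - 85\right) = 5 - -269 = 5 + 269 = 274$)
$\left(-11 + 5\right)^{2} + h \left(23 - 209\right) = \left(-11 + 5\right)^{2} + 274 \left(23 - 209\right) = \left(-6\right)^{2} + 274 \left(23 - 209\right) = 36 + 274 \left(-186\right) = 36 - 50964 = -50928$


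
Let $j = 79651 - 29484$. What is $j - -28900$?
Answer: $79067$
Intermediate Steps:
$j = 50167$
$j - -28900 = 50167 - -28900 = 50167 + 28900 = 79067$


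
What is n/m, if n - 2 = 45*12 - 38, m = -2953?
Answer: -504/2953 ≈ -0.17067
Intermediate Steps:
n = 504 (n = 2 + (45*12 - 38) = 2 + (540 - 38) = 2 + 502 = 504)
n/m = 504/(-2953) = 504*(-1/2953) = -504/2953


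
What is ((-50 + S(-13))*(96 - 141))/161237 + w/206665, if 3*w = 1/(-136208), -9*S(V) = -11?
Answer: 185363972155963/13616187154673520 ≈ 0.013613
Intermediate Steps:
S(V) = 11/9 (S(V) = -⅑*(-11) = 11/9)
w = -1/408624 (w = (⅓)/(-136208) = (⅓)*(-1/136208) = -1/408624 ≈ -2.4472e-6)
((-50 + S(-13))*(96 - 141))/161237 + w/206665 = ((-50 + 11/9)*(96 - 141))/161237 - 1/408624/206665 = -439/9*(-45)*(1/161237) - 1/408624*1/206665 = 2195*(1/161237) - 1/84448278960 = 2195/161237 - 1/84448278960 = 185363972155963/13616187154673520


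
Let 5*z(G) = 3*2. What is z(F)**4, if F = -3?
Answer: 1296/625 ≈ 2.0736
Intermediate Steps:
z(G) = 6/5 (z(G) = (3*2)/5 = (1/5)*6 = 6/5)
z(F)**4 = (6/5)**4 = 1296/625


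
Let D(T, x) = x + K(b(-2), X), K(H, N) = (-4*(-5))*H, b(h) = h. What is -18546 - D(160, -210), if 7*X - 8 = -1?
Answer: -18296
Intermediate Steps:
X = 1 (X = 8/7 + (1/7)*(-1) = 8/7 - 1/7 = 1)
K(H, N) = 20*H
D(T, x) = -40 + x (D(T, x) = x + 20*(-2) = x - 40 = -40 + x)
-18546 - D(160, -210) = -18546 - (-40 - 210) = -18546 - 1*(-250) = -18546 + 250 = -18296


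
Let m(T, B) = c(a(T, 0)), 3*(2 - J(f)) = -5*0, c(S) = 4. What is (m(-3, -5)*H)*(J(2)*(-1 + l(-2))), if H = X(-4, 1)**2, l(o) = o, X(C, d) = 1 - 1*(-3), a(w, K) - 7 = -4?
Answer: -384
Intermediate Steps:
a(w, K) = 3 (a(w, K) = 7 - 4 = 3)
X(C, d) = 4 (X(C, d) = 1 + 3 = 4)
J(f) = 2 (J(f) = 2 - (-5)*0/3 = 2 - 1/3*0 = 2 + 0 = 2)
m(T, B) = 4
H = 16 (H = 4**2 = 16)
(m(-3, -5)*H)*(J(2)*(-1 + l(-2))) = (4*16)*(2*(-1 - 2)) = 64*(2*(-3)) = 64*(-6) = -384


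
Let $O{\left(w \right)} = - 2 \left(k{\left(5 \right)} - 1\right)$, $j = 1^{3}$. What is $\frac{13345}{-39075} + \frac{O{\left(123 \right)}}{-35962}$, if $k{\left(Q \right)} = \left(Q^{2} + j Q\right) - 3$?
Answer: $- \frac{47788099}{140521515} \approx -0.34008$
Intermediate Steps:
$j = 1$
$k{\left(Q \right)} = -3 + Q + Q^{2}$ ($k{\left(Q \right)} = \left(Q^{2} + 1 Q\right) - 3 = \left(Q^{2} + Q\right) - 3 = \left(Q + Q^{2}\right) - 3 = -3 + Q + Q^{2}$)
$O{\left(w \right)} = -52$ ($O{\left(w \right)} = - 2 \left(\left(-3 + 5 + 5^{2}\right) - 1\right) = - 2 \left(\left(-3 + 5 + 25\right) - 1\right) = - 2 \left(27 - 1\right) = \left(-2\right) 26 = -52$)
$\frac{13345}{-39075} + \frac{O{\left(123 \right)}}{-35962} = \frac{13345}{-39075} - \frac{52}{-35962} = 13345 \left(- \frac{1}{39075}\right) - - \frac{26}{17981} = - \frac{2669}{7815} + \frac{26}{17981} = - \frac{47788099}{140521515}$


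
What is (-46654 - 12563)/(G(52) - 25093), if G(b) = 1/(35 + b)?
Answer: 5151879/2183090 ≈ 2.3599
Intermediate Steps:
(-46654 - 12563)/(G(52) - 25093) = (-46654 - 12563)/(1/(35 + 52) - 25093) = -59217/(1/87 - 25093) = -59217/(-2183090/87) = -59217*(-87/2183090) = 5151879/2183090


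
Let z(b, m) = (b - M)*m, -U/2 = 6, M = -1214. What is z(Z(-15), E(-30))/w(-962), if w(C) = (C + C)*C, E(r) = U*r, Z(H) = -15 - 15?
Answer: 1440/6253 ≈ 0.23029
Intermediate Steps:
U = -12 (U = -2*6 = -12)
Z(H) = -30
E(r) = -12*r
z(b, m) = m*(1214 + b) (z(b, m) = (b - 1*(-1214))*m = (b + 1214)*m = (1214 + b)*m = m*(1214 + b))
w(C) = 2*C² (w(C) = (2*C)*C = 2*C²)
z(Z(-15), E(-30))/w(-962) = ((-12*(-30))*(1214 - 30))/((2*(-962)²)) = (360*1184)/((2*925444)) = 426240/1850888 = 426240*(1/1850888) = 1440/6253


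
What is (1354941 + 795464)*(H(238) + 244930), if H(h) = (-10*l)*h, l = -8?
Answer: 567642407850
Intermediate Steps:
H(h) = 80*h (H(h) = (-10*(-8))*h = 80*h)
(1354941 + 795464)*(H(238) + 244930) = (1354941 + 795464)*(80*238 + 244930) = 2150405*(19040 + 244930) = 2150405*263970 = 567642407850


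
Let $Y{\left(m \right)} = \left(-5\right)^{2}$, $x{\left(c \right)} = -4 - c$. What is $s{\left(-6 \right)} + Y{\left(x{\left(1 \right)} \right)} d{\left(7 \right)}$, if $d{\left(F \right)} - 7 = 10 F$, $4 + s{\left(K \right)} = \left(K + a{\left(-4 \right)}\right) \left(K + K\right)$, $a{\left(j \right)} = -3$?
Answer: $2029$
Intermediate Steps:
$s{\left(K \right)} = -4 + 2 K \left(-3 + K\right)$ ($s{\left(K \right)} = -4 + \left(K - 3\right) \left(K + K\right) = -4 + \left(-3 + K\right) 2 K = -4 + 2 K \left(-3 + K\right)$)
$d{\left(F \right)} = 7 + 10 F$
$Y{\left(m \right)} = 25$
$s{\left(-6 \right)} + Y{\left(x{\left(1 \right)} \right)} d{\left(7 \right)} = \left(-4 - -36 + 2 \left(-6\right)^{2}\right) + 25 \left(7 + 10 \cdot 7\right) = \left(-4 + 36 + 2 \cdot 36\right) + 25 \left(7 + 70\right) = \left(-4 + 36 + 72\right) + 25 \cdot 77 = 104 + 1925 = 2029$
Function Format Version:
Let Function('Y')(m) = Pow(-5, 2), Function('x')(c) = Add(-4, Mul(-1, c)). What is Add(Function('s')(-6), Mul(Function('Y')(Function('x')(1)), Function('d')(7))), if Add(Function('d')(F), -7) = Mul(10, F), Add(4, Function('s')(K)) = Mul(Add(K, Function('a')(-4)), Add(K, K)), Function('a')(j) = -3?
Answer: 2029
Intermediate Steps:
Function('s')(K) = Add(-4, Mul(2, K, Add(-3, K))) (Function('s')(K) = Add(-4, Mul(Add(K, -3), Add(K, K))) = Add(-4, Mul(Add(-3, K), Mul(2, K))) = Add(-4, Mul(2, K, Add(-3, K))))
Function('d')(F) = Add(7, Mul(10, F))
Function('Y')(m) = 25
Add(Function('s')(-6), Mul(Function('Y')(Function('x')(1)), Function('d')(7))) = Add(Add(-4, Mul(-6, -6), Mul(2, Pow(-6, 2))), Mul(25, Add(7, Mul(10, 7)))) = Add(Add(-4, 36, Mul(2, 36)), Mul(25, Add(7, 70))) = Add(Add(-4, 36, 72), Mul(25, 77)) = Add(104, 1925) = 2029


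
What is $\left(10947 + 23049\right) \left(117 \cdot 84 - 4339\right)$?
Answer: $186604044$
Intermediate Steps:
$\left(10947 + 23049\right) \left(117 \cdot 84 - 4339\right) = 33996 \left(9828 - 4339\right) = 33996 \cdot 5489 = 186604044$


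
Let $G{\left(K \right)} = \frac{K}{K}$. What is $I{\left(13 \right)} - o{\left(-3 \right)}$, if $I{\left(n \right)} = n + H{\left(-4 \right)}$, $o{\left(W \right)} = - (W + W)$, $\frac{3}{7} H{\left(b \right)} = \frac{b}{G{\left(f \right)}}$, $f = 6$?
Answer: $- \frac{7}{3} \approx -2.3333$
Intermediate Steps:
$G{\left(K \right)} = 1$
$H{\left(b \right)} = \frac{7 b}{3}$ ($H{\left(b \right)} = \frac{7 \frac{b}{1}}{3} = \frac{7 b 1}{3} = \frac{7 b}{3}$)
$o{\left(W \right)} = - 2 W$
$I{\left(n \right)} = - \frac{28}{3} + n$ ($I{\left(n \right)} = n + \frac{7}{3} \left(-4\right) = n - \frac{28}{3} = - \frac{28}{3} + n$)
$I{\left(13 \right)} - o{\left(-3 \right)} = \left(- \frac{28}{3} + 13\right) - \left(-2\right) \left(-3\right) = \frac{11}{3} - 6 = - \frac{7}{3}$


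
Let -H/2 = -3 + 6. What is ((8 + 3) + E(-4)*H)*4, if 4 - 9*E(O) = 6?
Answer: 148/3 ≈ 49.333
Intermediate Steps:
E(O) = -2/9 (E(O) = 4/9 - 1/9*6 = 4/9 - 2/3 = -2/9)
H = -6 (H = -2*(-3 + 6) = -2*3 = -6)
((8 + 3) + E(-4)*H)*4 = ((8 + 3) - 2/9*(-6))*4 = (11 + 4/3)*4 = (37/3)*4 = 148/3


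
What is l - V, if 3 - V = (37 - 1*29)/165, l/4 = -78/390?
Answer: -619/165 ≈ -3.7515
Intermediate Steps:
l = -⅘ (l = 4*(-78/390) = 4*(-78*1/390) = 4*(-⅕) = -⅘ ≈ -0.80000)
V = 487/165 (V = 3 - (37 - 1*29)/165 = 3 - (37 - 29)/165 = 3 - 8/165 = 487/165 ≈ 2.9515)
l - V = -⅘ - 1*487/165 = -⅘ - 487/165 = -619/165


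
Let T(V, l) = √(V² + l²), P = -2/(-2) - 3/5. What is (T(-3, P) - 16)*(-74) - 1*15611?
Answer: -14427 - 74*√229/5 ≈ -14651.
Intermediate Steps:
P = ⅖ (P = -2*(-½) - 3*⅕ = 1 - ⅗ = ⅖ ≈ 0.40000)
(T(-3, P) - 16)*(-74) - 1*15611 = (√((-3)² + (⅖)²) - 16)*(-74) - 1*15611 = (√(9 + 4/25) - 16)*(-74) - 15611 = (√(229/25) - 16)*(-74) - 15611 = (√229/5 - 16)*(-74) - 15611 = (-16 + √229/5)*(-74) - 15611 = (1184 - 74*√229/5) - 15611 = -14427 - 74*√229/5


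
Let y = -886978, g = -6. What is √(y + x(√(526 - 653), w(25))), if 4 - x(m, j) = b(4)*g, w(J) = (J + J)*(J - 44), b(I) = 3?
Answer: 2*I*√221739 ≈ 941.78*I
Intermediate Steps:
w(J) = 2*J*(-44 + J) (w(J) = (2*J)*(-44 + J) = 2*J*(-44 + J))
x(m, j) = 22 (x(m, j) = 4 - 3*(-6) = 4 - 1*(-18) = 4 + 18 = 22)
√(y + x(√(526 - 653), w(25))) = √(-886978 + 22) = √(-886956) = 2*I*√221739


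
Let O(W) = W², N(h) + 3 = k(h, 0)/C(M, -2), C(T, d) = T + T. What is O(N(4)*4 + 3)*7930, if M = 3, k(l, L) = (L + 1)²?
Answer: 4956250/9 ≈ 5.5069e+5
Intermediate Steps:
k(l, L) = (1 + L)²
C(T, d) = 2*T
N(h) = -17/6 (N(h) = -3 + (1 + 0)²/((2*3)) = -3 + 1²/6 = -3 + 1*(⅙) = -3 + ⅙ = -17/6)
O(N(4)*4 + 3)*7930 = (-17/6*4 + 3)²*7930 = (-34/3 + 3)²*7930 = (-25/3)²*7930 = (625/9)*7930 = 4956250/9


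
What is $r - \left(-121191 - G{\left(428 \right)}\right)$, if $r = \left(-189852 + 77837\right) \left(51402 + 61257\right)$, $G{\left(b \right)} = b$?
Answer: $-12619376266$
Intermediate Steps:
$r = -12619497885$ ($r = \left(-112015\right) 112659 = -12619497885$)
$r - \left(-121191 - G{\left(428 \right)}\right) = -12619497885 - \left(-121191 - 428\right) = -12619497885 - -121619 = -12619497885 + 121619 = -12619376266$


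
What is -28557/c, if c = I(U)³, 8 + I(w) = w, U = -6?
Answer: 28557/2744 ≈ 10.407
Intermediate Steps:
I(w) = -8 + w
c = -2744 (c = (-8 - 6)³ = (-14)³ = -2744)
-28557/c = -28557/(-2744) = -28557*(-1/2744) = 28557/2744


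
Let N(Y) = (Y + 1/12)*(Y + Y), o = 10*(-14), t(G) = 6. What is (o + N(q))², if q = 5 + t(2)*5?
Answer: 193071025/36 ≈ 5.3631e+6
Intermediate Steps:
o = -140
q = 35 (q = 5 + 6*5 = 5 + 30 = 35)
N(Y) = 2*Y*(1/12 + Y) (N(Y) = (Y + 1/12)*(2*Y) = (1/12 + Y)*(2*Y) = 2*Y*(1/12 + Y))
(o + N(q))² = (-140 + (⅙)*35*(1 + 12*35))² = (-140 + (⅙)*35*(1 + 420))² = (-140 + (⅙)*35*421)² = (-140 + 14735/6)² = (13895/6)² = 193071025/36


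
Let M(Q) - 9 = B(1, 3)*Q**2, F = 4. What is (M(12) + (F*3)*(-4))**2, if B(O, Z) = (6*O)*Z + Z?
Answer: 8910225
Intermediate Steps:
B(O, Z) = Z + 6*O*Z (B(O, Z) = 6*O*Z + Z = Z + 6*O*Z)
M(Q) = 9 + 21*Q**2 (M(Q) = 9 + (3*(1 + 6*1))*Q**2 = 9 + (3*(1 + 6))*Q**2 = 9 + (3*7)*Q**2 = 9 + 21*Q**2)
(M(12) + (F*3)*(-4))**2 = ((9 + 21*12**2) + (4*3)*(-4))**2 = ((9 + 21*144) + 12*(-4))**2 = ((9 + 3024) - 48)**2 = (3033 - 48)**2 = 2985**2 = 8910225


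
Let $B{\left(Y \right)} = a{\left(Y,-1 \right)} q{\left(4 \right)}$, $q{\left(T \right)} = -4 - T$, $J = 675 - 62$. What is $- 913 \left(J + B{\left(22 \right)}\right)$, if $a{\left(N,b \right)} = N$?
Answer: $-398981$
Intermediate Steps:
$J = 613$ ($J = 675 - 62 = 613$)
$B{\left(Y \right)} = - 8 Y$ ($B{\left(Y \right)} = Y \left(-4 - 4\right) = Y \left(-8\right) = - 8 Y$)
$- 913 \left(J + B{\left(22 \right)}\right) = - 913 \left(613 - 176\right) = \left(-913\right) 437 = -398981$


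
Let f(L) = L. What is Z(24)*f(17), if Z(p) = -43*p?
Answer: -17544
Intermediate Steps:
Z(24)*f(17) = -43*24*17 = -1032*17 = -17544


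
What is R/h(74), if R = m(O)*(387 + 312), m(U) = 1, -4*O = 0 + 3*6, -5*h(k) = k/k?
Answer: -3495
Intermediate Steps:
h(k) = -⅕ (h(k) = -k/(5*k) = -⅕*1 = -⅕)
O = -9/2 (O = -(0 + 3*6)/4 = -(0 + 18)/4 = -¼*18 = -9/2 ≈ -4.5000)
R = 699 (R = 1*(387 + 312) = 1*699 = 699)
R/h(74) = 699/(-⅕) = 699*(-5) = -3495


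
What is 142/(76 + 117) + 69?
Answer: 13459/193 ≈ 69.736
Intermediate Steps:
142/(76 + 117) + 69 = 142/193 + 69 = 13459/193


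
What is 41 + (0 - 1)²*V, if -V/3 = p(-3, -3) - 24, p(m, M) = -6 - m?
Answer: 122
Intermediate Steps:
V = 81 (V = -3*((-6 - 1*(-3)) - 24) = -3*((-6 + 3) - 24) = -3*(-3 - 24) = -3*(-27) = 81)
41 + (0 - 1)²*V = 41 + (0 - 1)²*81 = 41 + (-1)²*81 = 41 + 1*81 = 41 + 81 = 122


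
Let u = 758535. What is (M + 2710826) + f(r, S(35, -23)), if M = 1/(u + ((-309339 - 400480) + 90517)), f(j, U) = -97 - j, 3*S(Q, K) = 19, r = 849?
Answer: 377304722041/139233 ≈ 2.7099e+6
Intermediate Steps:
S(Q, K) = 19/3 (S(Q, K) = (⅓)*19 = 19/3)
M = 1/139233 (M = 1/(758535 + ((-309339 - 400480) + 90517)) = 1/(758535 + (-709819 + 90517)) = 1/(758535 - 619302) = 1/139233 ≈ 7.1822e-6)
(M + 2710826) + f(r, S(35, -23)) = (1/139233 + 2710826) + (-97 - 1*849) = 377436436459/139233 + (-97 - 849) = 377436436459/139233 - 946 = 377304722041/139233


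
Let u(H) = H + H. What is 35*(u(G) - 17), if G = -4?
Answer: -875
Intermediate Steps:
u(H) = 2*H
35*(u(G) - 17) = 35*(2*(-4) - 17) = 35*(-8 - 17) = 35*(-25) = -875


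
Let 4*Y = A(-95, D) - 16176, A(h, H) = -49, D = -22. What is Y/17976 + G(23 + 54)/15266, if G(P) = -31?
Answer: -124959937/548843232 ≈ -0.22768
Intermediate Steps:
Y = -16225/4 (Y = (-49 - 16176)/4 = (¼)*(-16225) = -16225/4 ≈ -4056.3)
Y/17976 + G(23 + 54)/15266 = -16225/4/17976 - 31/15266 = -16225/4*1/17976 - 31*1/15266 = -16225/71904 - 31/15266 = -124959937/548843232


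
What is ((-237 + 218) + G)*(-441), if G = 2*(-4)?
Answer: 11907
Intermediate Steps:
G = -8
((-237 + 218) + G)*(-441) = ((-237 + 218) - 8)*(-441) = (-19 - 8)*(-441) = -27*(-441) = 11907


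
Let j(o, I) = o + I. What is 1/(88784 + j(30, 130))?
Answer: 1/88944 ≈ 1.1243e-5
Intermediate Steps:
j(o, I) = I + o
1/(88784 + j(30, 130)) = 1/(88784 + (130 + 30)) = 1/(88784 + 160) = 1/88944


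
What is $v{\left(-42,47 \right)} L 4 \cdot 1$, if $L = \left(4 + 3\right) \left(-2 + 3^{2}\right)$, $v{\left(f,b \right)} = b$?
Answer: $9212$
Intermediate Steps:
$L = 49$ ($L = 7 \left(-2 + 9\right) = 7 \cdot 7 = 49$)
$v{\left(-42,47 \right)} L 4 \cdot 1 = 47 \cdot 49 \cdot 4 \cdot 1 = 47 \cdot 196 \cdot 1 = 47 \cdot 196 = 9212$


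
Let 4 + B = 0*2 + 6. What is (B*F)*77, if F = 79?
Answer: 12166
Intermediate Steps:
B = 2 (B = -4 + (0*2 + 6) = -4 + (0 + 6) = -4 + 6 = 2)
(B*F)*77 = (2*79)*77 = 158*77 = 12166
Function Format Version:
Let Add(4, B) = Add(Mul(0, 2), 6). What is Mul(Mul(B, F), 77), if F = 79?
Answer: 12166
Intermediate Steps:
B = 2 (B = Add(-4, Add(Mul(0, 2), 6)) = Add(-4, Add(0, 6)) = Add(-4, 6) = 2)
Mul(Mul(B, F), 77) = Mul(Mul(2, 79), 77) = Mul(158, 77) = 12166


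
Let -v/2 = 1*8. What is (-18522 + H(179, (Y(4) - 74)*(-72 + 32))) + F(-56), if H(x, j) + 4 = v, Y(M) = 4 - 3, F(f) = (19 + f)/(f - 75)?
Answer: -2428965/131 ≈ -18542.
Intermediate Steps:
F(f) = (19 + f)/(-75 + f)
Y(M) = 1
v = -16 (v = -2*8 = -16)
H(x, j) = -20 (H(x, j) = -4 - 16 = -20)
(-18522 + H(179, (Y(4) - 74)*(-72 + 32))) + F(-56) = (-18522 - 20) + (19 - 56)/(-75 - 56) = -18542 - 37/(-131) = -18542 - 1/131*(-37) = -18542 + 37/131 = -2428965/131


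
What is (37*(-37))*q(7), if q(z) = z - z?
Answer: 0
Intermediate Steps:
q(z) = 0
(37*(-37))*q(7) = (37*(-37))*0 = -1369*0 = 0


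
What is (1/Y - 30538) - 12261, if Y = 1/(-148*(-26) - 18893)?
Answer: -57844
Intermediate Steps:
Y = -1/15045 (Y = 1/(3848 - 18893) = 1/(-15045) = -1/15045 ≈ -6.6467e-5)
(1/Y - 30538) - 12261 = (1/(-1/15045) - 30538) - 12261 = (-15045 - 30538) - 12261 = -45583 - 12261 = -57844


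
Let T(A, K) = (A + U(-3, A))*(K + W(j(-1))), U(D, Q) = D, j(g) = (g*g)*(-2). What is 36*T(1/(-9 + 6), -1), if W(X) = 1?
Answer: 0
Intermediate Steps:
j(g) = -2*g² (j(g) = g²*(-2) = -2*g²)
T(A, K) = (1 + K)*(-3 + A) (T(A, K) = (A - 3)*(K + 1) = (-3 + A)*(1 + K) = (1 + K)*(-3 + A))
36*T(1/(-9 + 6), -1) = 36*(-3 + 1/(-9 + 6) - 3*(-1) - 1/(-9 + 6)) = 36*(-3 + 1/(-3) + 3 - 1/(-3)) = 36*(-3 - ⅓ + 3 - ⅓*(-1)) = 36*(-3 - ⅓ + 3 + ⅓) = 36*0 = 0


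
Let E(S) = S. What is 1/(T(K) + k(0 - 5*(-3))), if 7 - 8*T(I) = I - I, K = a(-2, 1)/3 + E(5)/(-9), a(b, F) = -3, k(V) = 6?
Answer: 8/55 ≈ 0.14545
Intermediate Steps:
K = -14/9 (K = -3/3 + 5/(-9) = -3*⅓ + 5*(-⅑) = -1 - 5/9 = -14/9 ≈ -1.5556)
T(I) = 7/8 (T(I) = 7/8 - (I - I)/8 = 7/8 - ⅛*0 = 7/8 + 0 = 7/8)
1/(T(K) + k(0 - 5*(-3))) = 1/(7/8 + 6) = 1/(55/8) = 8/55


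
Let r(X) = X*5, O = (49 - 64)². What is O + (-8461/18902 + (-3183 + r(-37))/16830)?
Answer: 35685543967/159060330 ≈ 224.35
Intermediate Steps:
O = 225 (O = (-15)² = 225)
r(X) = 5*X
O + (-8461/18902 + (-3183 + r(-37))/16830) = 225 + (-8461/18902 + (-3183 + 5*(-37))/16830) = 225 + (-8461*1/18902 + (-3183 - 185)*(1/16830)) = 225 + (-8461/18902 - 3368*1/16830) = 225 + (-8461/18902 - 1684/8415) = 225 - 103030283/159060330 = 35685543967/159060330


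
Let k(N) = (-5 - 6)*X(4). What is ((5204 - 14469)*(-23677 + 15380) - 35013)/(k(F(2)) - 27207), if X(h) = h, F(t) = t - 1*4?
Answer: -76836692/27251 ≈ -2819.6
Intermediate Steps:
F(t) = -4 + t (F(t) = t - 4 = -4 + t)
k(N) = -44 (k(N) = (-5 - 6)*4 = -11*4 = -44)
((5204 - 14469)*(-23677 + 15380) - 35013)/(k(F(2)) - 27207) = ((5204 - 14469)*(-23677 + 15380) - 35013)/(-44 - 27207) = (-9265*(-8297) - 35013)/(-27251) = (76871705 - 35013)*(-1/27251) = 76836692*(-1/27251) = -76836692/27251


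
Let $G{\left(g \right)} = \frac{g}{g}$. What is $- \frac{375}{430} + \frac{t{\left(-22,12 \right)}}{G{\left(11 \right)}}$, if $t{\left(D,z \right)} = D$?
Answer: $- \frac{1967}{86} \approx -22.872$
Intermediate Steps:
$G{\left(g \right)} = 1$
$- \frac{375}{430} + \frac{t{\left(-22,12 \right)}}{G{\left(11 \right)}} = - \frac{375}{430} - \frac{22}{1} = \left(-375\right) \frac{1}{430} - 22 = - \frac{75}{86} - 22 = - \frac{1967}{86}$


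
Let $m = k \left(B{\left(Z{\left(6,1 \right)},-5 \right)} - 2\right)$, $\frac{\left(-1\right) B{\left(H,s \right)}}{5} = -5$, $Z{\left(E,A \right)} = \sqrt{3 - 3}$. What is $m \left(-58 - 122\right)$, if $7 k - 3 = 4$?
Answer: $-4140$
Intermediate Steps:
$k = 1$ ($k = \frac{3}{7} + \frac{1}{7} \cdot 4 = \frac{3}{7} + \frac{4}{7} = 1$)
$Z{\left(E,A \right)} = 0$ ($Z{\left(E,A \right)} = \sqrt{0} = 0$)
$B{\left(H,s \right)} = 25$ ($B{\left(H,s \right)} = \left(-5\right) \left(-5\right) = 25$)
$m = 23$ ($m = 1 \left(25 - 2\right) = 1 \cdot 23 = 23$)
$m \left(-58 - 122\right) = 23 \left(-58 - 122\right) = 23 \left(-180\right) = -4140$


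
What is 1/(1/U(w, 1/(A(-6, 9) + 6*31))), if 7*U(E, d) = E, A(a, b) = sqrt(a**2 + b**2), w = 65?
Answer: 65/7 ≈ 9.2857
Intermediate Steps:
U(E, d) = E/7
1/(1/U(w, 1/(A(-6, 9) + 6*31))) = 1/(1/((1/7)*65)) = 1/(1/(65/7)) = 1/(7/65) = 65/7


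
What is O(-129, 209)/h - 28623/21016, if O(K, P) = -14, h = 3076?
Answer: -22084643/16161304 ≈ -1.3665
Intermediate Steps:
O(-129, 209)/h - 28623/21016 = -14/3076 - 28623/21016 = -14*1/3076 - 28623*1/21016 = -7/1538 - 28623/21016 = -22084643/16161304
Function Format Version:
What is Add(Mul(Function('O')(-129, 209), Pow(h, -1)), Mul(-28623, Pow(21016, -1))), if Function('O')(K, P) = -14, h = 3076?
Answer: Rational(-22084643, 16161304) ≈ -1.3665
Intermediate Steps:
Add(Mul(Function('O')(-129, 209), Pow(h, -1)), Mul(-28623, Pow(21016, -1))) = Add(Mul(-14, Pow(3076, -1)), Mul(-28623, Pow(21016, -1))) = Add(Mul(-14, Rational(1, 3076)), Mul(-28623, Rational(1, 21016))) = Add(Rational(-7, 1538), Rational(-28623, 21016)) = Rational(-22084643, 16161304)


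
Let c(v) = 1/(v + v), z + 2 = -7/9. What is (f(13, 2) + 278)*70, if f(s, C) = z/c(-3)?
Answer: 61880/3 ≈ 20627.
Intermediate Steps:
z = -25/9 (z = -2 - 7/9 = -25/9 ≈ -2.7778)
c(v) = 1/(2*v)
f(s, C) = 50/3 (f(s, C) = -25/(9*((½)/(-3))) = -25/(9*((½)*(-⅓))) = -25/(9*(-⅙)) = -25/9*(-6) = 50/3)
(f(13, 2) + 278)*70 = (50/3 + 278)*70 = (884/3)*70 = 61880/3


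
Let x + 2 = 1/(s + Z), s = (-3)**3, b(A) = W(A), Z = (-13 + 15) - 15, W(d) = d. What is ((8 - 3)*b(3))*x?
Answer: -243/8 ≈ -30.375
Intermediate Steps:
Z = -13 (Z = 2 - 15 = -13)
b(A) = A
s = -27
x = -81/40 (x = -2 + 1/(-27 - 13) = -2 + 1/(-40) = -2 - 1/40 = -81/40 ≈ -2.0250)
((8 - 3)*b(3))*x = ((8 - 3)*3)*(-81/40) = (5*3)*(-81/40) = 15*(-81/40) = -243/8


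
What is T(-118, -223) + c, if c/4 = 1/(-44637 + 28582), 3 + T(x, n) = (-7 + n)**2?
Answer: 849261331/16055 ≈ 52897.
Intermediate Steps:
T(x, n) = -3 + (-7 + n)**2
c = -4/16055 (c = 4/(-44637 + 28582) = 4/(-16055) = 4*(-1/16055) = -4/16055 ≈ -0.00024914)
T(-118, -223) + c = (-3 + (-7 - 223)**2) - 4/16055 = (-3 + (-230)**2) - 4/16055 = (-3 + 52900) - 4/16055 = 52897 - 4/16055 = 849261331/16055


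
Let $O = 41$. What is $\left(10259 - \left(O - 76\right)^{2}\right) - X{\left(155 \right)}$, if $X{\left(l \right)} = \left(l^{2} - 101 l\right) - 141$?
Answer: $805$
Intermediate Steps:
$X{\left(l \right)} = -141 + l^{2} - 101 l$
$\left(10259 - \left(O - 76\right)^{2}\right) - X{\left(155 \right)} = \left(10259 - \left(41 - 76\right)^{2}\right) - \left(-141 + 155^{2} - 15655\right) = \left(10259 - \left(-35\right)^{2}\right) - \left(-141 + 24025 - 15655\right) = \left(10259 - 1225\right) - 8229 = 9034 - 8229 = 805$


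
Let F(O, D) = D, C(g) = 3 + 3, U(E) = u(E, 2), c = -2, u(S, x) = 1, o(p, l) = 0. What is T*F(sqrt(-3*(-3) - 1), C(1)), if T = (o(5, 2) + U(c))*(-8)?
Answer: -48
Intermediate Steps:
U(E) = 1
C(g) = 6
T = -8 (T = (0 + 1)*(-8) = 1*(-8) = -8)
T*F(sqrt(-3*(-3) - 1), C(1)) = -8*6 = -48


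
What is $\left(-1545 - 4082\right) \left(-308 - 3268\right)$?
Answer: $20122152$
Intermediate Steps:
$\left(-1545 - 4082\right) \left(-308 - 3268\right) = \left(-1545 - 4082\right) \left(-3576\right) = \left(-5627\right) \left(-3576\right) = 20122152$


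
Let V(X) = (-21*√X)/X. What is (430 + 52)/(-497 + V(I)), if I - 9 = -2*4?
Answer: -241/259 ≈ -0.93050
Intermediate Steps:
I = 1 (I = 9 - 2*4 = 9 - 8 = 1)
V(X) = -21/√X
(430 + 52)/(-497 + V(I)) = (430 + 52)/(-497 - 21/√1) = 482/(-497 - 21*1) = 482/(-497 - 21) = 482/(-518) = 482*(-1/518) = -241/259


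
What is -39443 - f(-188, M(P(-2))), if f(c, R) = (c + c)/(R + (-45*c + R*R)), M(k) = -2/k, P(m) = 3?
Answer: -1501553875/38069 ≈ -39443.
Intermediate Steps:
f(c, R) = 2*c/(R + R**2 - 45*c) (f(c, R) = (2*c)/(R + (-45*c + R**2)) = (2*c)/(R + (R**2 - 45*c)) = (2*c)/(R + R**2 - 45*c) = 2*c/(R + R**2 - 45*c))
-39443 - f(-188, M(P(-2))) = -39443 - 2*(-188)/(-2/3 + (-2/3)**2 - 45*(-188)) = -39443 - 2*(-188)/(-2*1/3 + (-2*1/3)**2 + 8460) = -39443 - 2*(-188)/(-2/3 + (-2/3)**2 + 8460) = -39443 - 2*(-188)/(-2/3 + 4/9 + 8460) = -39443 - 2*(-188)/76138/9 = -39443 - 2*(-188)*9/76138 = -39443 - 1*(-1692/38069) = -39443 + 1692/38069 = -1501553875/38069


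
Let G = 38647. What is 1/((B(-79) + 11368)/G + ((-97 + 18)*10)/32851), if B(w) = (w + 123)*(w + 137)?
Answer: 181370371/60964970 ≈ 2.9750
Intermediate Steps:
B(w) = (123 + w)*(137 + w)
1/((B(-79) + 11368)/G + ((-97 + 18)*10)/32851) = 1/(((16851 + (-79)² + 260*(-79)) + 11368)/38647 + ((-97 + 18)*10)/32851) = 1/(((16851 + 6241 - 20540) + 11368)*(1/38647) - 79*10*(1/32851)) = 1/((2552 + 11368)*(1/38647) - 790*1/32851) = 1/(13920*(1/38647) - 790/32851) = 1/(13920/38647 - 790/32851) = 1/(60964970/181370371) = 181370371/60964970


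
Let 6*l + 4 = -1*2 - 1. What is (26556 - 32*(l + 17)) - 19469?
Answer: 19741/3 ≈ 6580.3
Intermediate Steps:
l = -7/6 (l = -⅔ + (-1*2 - 1)/6 = -⅔ + (-2 - 1)/6 = -⅔ + (⅙)*(-3) = -⅔ - ½ = -7/6 ≈ -1.1667)
(26556 - 32*(l + 17)) - 19469 = (26556 - 32*(-7/6 + 17)) - 19469 = (26556 - 32*95/6) - 19469 = (26556 - 1520/3) - 19469 = 78148/3 - 19469 = 19741/3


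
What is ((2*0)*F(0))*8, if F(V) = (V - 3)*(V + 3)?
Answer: 0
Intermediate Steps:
F(V) = (-3 + V)*(3 + V)
((2*0)*F(0))*8 = ((2*0)*(-9 + 0**2))*8 = (0*(-9 + 0))*8 = (0*(-9))*8 = 0*8 = 0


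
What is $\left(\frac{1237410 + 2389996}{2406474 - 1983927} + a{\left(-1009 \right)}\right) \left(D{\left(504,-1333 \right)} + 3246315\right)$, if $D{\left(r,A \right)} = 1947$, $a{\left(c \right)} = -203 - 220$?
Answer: $- \frac{189601025871150}{140849} \approx -1.3461 \cdot 10^{9}$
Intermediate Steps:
$a{\left(c \right)} = -423$
$\left(\frac{1237410 + 2389996}{2406474 - 1983927} + a{\left(-1009 \right)}\right) \left(D{\left(504,-1333 \right)} + 3246315\right) = \left(\frac{1237410 + 2389996}{2406474 - 1983927} - 423\right) \left(1947 + 3246315\right) = \left(\frac{3627406}{422547} - 423\right) 3248262 = \left(- \frac{175109975}{422547}\right) 3248262 = - \frac{189601025871150}{140849}$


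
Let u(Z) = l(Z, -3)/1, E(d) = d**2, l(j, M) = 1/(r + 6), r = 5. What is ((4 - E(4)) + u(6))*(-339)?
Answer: 44409/11 ≈ 4037.2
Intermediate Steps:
l(j, M) = 1/11 (l(j, M) = 1/(5 + 6) = 1/11)
u(Z) = 1/11 (u(Z) = (1/11)/1 = (1/11)*1 = 1/11)
((4 - E(4)) + u(6))*(-339) = ((4 - 1*4**2) + 1/11)*(-339) = ((4 - 1*16) + 1/11)*(-339) = ((4 - 16) + 1/11)*(-339) = (-12 + 1/11)*(-339) = -131/11*(-339) = 44409/11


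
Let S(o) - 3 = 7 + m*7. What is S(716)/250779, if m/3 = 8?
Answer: 178/250779 ≈ 0.00070979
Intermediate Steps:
m = 24 (m = 3*8 = 24)
S(o) = 178 (S(o) = 3 + (7 + 24*7) = 3 + (7 + 168) = 3 + 175 = 178)
S(716)/250779 = 178/250779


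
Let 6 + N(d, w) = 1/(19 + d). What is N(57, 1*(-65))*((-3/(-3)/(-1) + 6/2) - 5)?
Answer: 1365/76 ≈ 17.961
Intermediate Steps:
N(d, w) = -6 + 1/(19 + d)
N(57, 1*(-65))*((-3/(-3)/(-1) + 6/2) - 5) = ((-113 - 6*57)/(19 + 57))*((-3/(-3)/(-1) + 6/2) - 5) = ((-113 - 342)/76)*((-3*(-⅓)*(-1) + 6*(½)) - 5) = ((1/76)*(-455))*((1*(-1) + 3) - 5) = -455*((-1 + 3) - 5)/76 = -455*(2 - 5)/76 = -455/76*(-3) = 1365/76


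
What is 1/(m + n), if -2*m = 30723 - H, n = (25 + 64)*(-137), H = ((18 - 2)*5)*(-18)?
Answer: -2/56549 ≈ -3.5368e-5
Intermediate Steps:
H = -1440 (H = (16*5)*(-18) = 80*(-18) = -1440)
n = -12193 (n = 89*(-137) = -12193)
m = -32163/2 (m = -(30723 - 1*(-1440))/2 = -(30723 + 1440)/2 = -1/2*32163 = -32163/2 ≈ -16082.)
1/(m + n) = 1/(-32163/2 - 12193) = 1/(-56549/2) = -2/56549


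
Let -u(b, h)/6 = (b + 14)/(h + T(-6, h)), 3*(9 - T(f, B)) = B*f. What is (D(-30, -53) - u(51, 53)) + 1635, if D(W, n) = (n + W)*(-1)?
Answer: 48169/28 ≈ 1720.3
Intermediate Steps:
T(f, B) = 9 - B*f/3
D(W, n) = -W - n (D(W, n) = (W + n)*(-1) = -W - n)
u(b, h) = -6*(14 + b)/(9 + 3*h) (u(b, h) = -6*(b + 14)/(h + (9 - ⅓*h*(-6))) = -6*(14 + b)/(h + (9 + 2*h)) = -6*(14 + b)/(9 + 3*h))
(D(-30, -53) - u(51, 53)) + 1635 = ((-1*(-30) - 1*(-53)) - 2*(-14 - 1*51)/(3 + 53)) + 1635 = ((30 + 53) - 2*(-14 - 51)/56) + 1635 = (83 - 2*(-65)/56) + 1635 = (83 - 1*(-65/28)) + 1635 = (83 + 65/28) + 1635 = 2389/28 + 1635 = 48169/28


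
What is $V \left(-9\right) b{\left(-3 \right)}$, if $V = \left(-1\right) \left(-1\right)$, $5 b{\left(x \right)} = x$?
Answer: $\frac{27}{5} \approx 5.4$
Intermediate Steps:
$b{\left(x \right)} = \frac{x}{5}$
$V = 1$
$V \left(-9\right) b{\left(-3 \right)} = 1 \left(-9\right) \frac{1}{5} \left(-3\right) = \left(-9\right) \left(- \frac{3}{5}\right) = \frac{27}{5}$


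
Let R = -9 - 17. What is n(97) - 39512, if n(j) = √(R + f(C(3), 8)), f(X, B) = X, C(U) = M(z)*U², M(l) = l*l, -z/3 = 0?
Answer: -39512 + I*√26 ≈ -39512.0 + 5.099*I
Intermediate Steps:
z = 0 (z = -3*0 = 0)
M(l) = l²
C(U) = 0 (C(U) = 0²*U² = 0*U² = 0)
R = -26
n(j) = I*√26 (n(j) = √(-26 + 0) = √(-26) = I*√26)
n(97) - 39512 = I*√26 - 39512 = -39512 + I*√26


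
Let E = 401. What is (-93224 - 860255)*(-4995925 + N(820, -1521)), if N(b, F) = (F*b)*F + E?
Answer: -1804007149987984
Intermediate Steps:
N(b, F) = 401 + b*F² (N(b, F) = (F*b)*F + 401 = b*F² + 401 = 401 + b*F²)
(-93224 - 860255)*(-4995925 + N(820, -1521)) = (-93224 - 860255)*(-4995925 + (401 + 820*(-1521)²)) = -953479*(-4995925 + (401 + 820*2313441)) = -953479*(-4995925 + (401 + 1897021620)) = -953479*(-4995925 + 1897022021) = -953479*1892026096 = -1804007149987984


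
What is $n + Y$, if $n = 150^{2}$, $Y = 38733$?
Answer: $61233$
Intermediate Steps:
$n = 22500$
$n + Y = 22500 + 38733 = 61233$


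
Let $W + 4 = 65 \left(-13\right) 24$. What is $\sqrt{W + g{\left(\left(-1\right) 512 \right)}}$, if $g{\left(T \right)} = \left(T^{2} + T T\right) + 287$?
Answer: $\sqrt{504291} \approx 710.13$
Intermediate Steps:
$g{\left(T \right)} = 287 + 2 T^{2}$ ($g{\left(T \right)} = \left(T^{2} + T^{2}\right) + 287 = 2 T^{2} + 287 = 287 + 2 T^{2}$)
$W = -20284$ ($W = -4 + 65 \left(-13\right) 24 = -4 - 20280 = -20284$)
$\sqrt{W + g{\left(\left(-1\right) 512 \right)}} = \sqrt{-20284 + \left(287 + 2 \left(\left(-1\right) 512\right)^{2}\right)} = \sqrt{-20284 + \left(287 + 2 \left(-512\right)^{2}\right)} = \sqrt{-20284 + \left(287 + 2 \cdot 262144\right)} = \sqrt{-20284 + \left(287 + 524288\right)} = \sqrt{-20284 + 524575} = \sqrt{504291}$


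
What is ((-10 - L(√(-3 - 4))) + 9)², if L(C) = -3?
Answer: 4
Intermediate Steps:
((-10 - L(√(-3 - 4))) + 9)² = ((-10 - 1*(-3)) + 9)² = ((-10 + 3) + 9)² = (-7 + 9)² = 2² = 4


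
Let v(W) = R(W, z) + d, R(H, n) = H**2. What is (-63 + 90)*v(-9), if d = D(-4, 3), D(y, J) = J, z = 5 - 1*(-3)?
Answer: 2268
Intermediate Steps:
z = 8 (z = 5 + 3 = 8)
d = 3
v(W) = 3 + W**2 (v(W) = W**2 + 3 = 3 + W**2)
(-63 + 90)*v(-9) = (-63 + 90)*(3 + (-9)**2) = 27*(3 + 81) = 27*84 = 2268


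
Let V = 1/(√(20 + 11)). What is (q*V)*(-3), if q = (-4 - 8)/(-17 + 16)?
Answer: -36*√31/31 ≈ -6.4658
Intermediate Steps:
q = 12 (q = -12/(-1) = -12*(-1) = 12)
V = √31/31 (V = 1/(√31) = √31/31 ≈ 0.17961)
(q*V)*(-3) = (12*(√31/31))*(-3) = (12*√31/31)*(-3) = -36*√31/31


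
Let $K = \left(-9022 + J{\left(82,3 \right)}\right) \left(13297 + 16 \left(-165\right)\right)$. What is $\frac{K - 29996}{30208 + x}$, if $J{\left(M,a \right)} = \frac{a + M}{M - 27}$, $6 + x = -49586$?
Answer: $\frac{1057770781}{213224} \approx 4960.8$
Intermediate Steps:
$x = -49592$ ($x = -6 - 49586 = -49592$)
$J{\left(M,a \right)} = \frac{M + a}{-27 + M}$
$K = - \frac{1057440825}{11}$ ($K = \left(-9022 + \frac{82 + 3}{-27 + 82}\right) \left(13297 + 16 \left(-165\right)\right) = \left(-9022 + \frac{1}{55} \cdot 85\right) \left(13297 - 2640\right) = \left(-9022 + \frac{1}{55} \cdot 85\right) 10657 = \left(-9022 + \frac{17}{11}\right) 10657 = \left(- \frac{99225}{11}\right) 10657 = - \frac{1057440825}{11} \approx -9.6131 \cdot 10^{7}$)
$\frac{K - 29996}{30208 + x} = \frac{- \frac{1057440825}{11} - 29996}{30208 - 49592} = - \frac{1057770781}{11 \left(-19384\right)} = \left(- \frac{1057770781}{11}\right) \left(- \frac{1}{19384}\right) = \frac{1057770781}{213224}$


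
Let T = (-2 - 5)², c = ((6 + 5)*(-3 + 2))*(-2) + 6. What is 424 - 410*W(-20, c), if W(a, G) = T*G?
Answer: -562096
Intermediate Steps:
c = 28 (c = (11*(-1))*(-2) + 6 = -11*(-2) + 6 = 22 + 6 = 28)
T = 49 (T = (-7)² = 49)
W(a, G) = 49*G
424 - 410*W(-20, c) = 424 - 20090*28 = 424 - 410*1372 = 424 - 562520 = -562096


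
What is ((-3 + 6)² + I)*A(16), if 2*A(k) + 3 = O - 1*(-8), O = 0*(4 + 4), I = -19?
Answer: -25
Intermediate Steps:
O = 0 (O = 0*8 = 0)
A(k) = 5/2 (A(k) = -3/2 + (0 - 1*(-8))/2 = -3/2 + (0 + 8)/2 = -3/2 + (½)*8 = -3/2 + 4 = 5/2)
((-3 + 6)² + I)*A(16) = ((-3 + 6)² - 19)*(5/2) = (3² - 19)*(5/2) = (9 - 19)*(5/2) = -10*5/2 = -25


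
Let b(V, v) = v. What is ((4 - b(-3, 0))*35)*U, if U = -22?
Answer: -3080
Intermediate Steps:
((4 - b(-3, 0))*35)*U = ((4 - 1*0)*35)*(-22) = ((4 + 0)*35)*(-22) = (4*35)*(-22) = 140*(-22) = -3080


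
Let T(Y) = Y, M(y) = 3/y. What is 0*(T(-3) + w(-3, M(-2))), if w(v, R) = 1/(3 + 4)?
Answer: 0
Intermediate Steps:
w(v, R) = 1/7
0*(T(-3) + w(-3, M(-2))) = 0*(-3 + 1/7) = 0*(-20/7) = 0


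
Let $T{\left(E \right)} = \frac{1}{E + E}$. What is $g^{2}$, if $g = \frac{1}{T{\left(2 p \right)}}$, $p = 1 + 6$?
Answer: $784$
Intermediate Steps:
$p = 7$
$T{\left(E \right)} = \frac{1}{2 E}$
$g = 28$ ($g = \frac{1}{\frac{1}{2} \frac{1}{2 \cdot 7}} = \frac{1}{\frac{1}{2} \cdot \frac{1}{14}} = \frac{1}{\frac{1}{28}} = 28$)
$g^{2} = 28^{2} = 784$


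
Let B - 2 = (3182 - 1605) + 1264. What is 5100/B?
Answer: 5100/2843 ≈ 1.7939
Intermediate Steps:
B = 2843 (B = 2 + ((3182 - 1605) + 1264) = 2 + (1577 + 1264) = 2 + 2841 = 2843)
5100/B = 5100/2843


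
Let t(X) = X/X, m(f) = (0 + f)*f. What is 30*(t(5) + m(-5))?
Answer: 780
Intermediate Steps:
m(f) = f² (m(f) = f*f = f²)
t(X) = 1
30*(t(5) + m(-5)) = 30*(1 + (-5)²) = 30*(1 + 25) = 30*26 = 780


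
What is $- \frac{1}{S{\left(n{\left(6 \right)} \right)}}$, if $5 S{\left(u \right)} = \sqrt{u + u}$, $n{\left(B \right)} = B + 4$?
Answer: $- \frac{\sqrt{5}}{2} \approx -1.118$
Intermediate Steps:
$n{\left(B \right)} = 4 + B$
$S{\left(u \right)} = \frac{\sqrt{2} \sqrt{u}}{5}$ ($S{\left(u \right)} = \frac{\sqrt{u + u}}{5} = \frac{\sqrt{2 u}}{5} = \frac{\sqrt{2} \sqrt{u}}{5}$)
$- \frac{1}{S{\left(n{\left(6 \right)} \right)}} = - \frac{1}{\frac{1}{5} \sqrt{2} \sqrt{4 + 6}} = - \frac{1}{\frac{1}{5} \sqrt{2} \sqrt{10}} = - \frac{1}{\frac{2}{5} \sqrt{5}} = - \frac{\sqrt{5}}{2}$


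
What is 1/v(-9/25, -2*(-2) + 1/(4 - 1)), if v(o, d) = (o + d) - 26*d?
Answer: -75/8152 ≈ -0.0092002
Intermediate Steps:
v(o, d) = o - 25*d (v(o, d) = (d + o) - 26*d = o - 25*d)
1/v(-9/25, -2*(-2) + 1/(4 - 1)) = 1/(-9/25 - 25*(-2*(-2) + 1/(4 - 1))) = 1/(-9*1/25 - 25*(4 + 1/3)) = 1/(-9/25 - 25*(4 + ⅓)) = 1/(-9/25 - 25*13/3) = 1/(-9/25 - 325/3) = 1/(-8152/75) = -75/8152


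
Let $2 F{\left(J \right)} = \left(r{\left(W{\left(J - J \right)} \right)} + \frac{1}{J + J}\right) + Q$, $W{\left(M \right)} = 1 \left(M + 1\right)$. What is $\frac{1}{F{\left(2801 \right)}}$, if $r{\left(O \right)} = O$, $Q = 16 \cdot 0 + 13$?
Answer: $\frac{11204}{78429} \approx 0.14286$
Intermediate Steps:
$W{\left(M \right)} = 1 + M$ ($W{\left(M \right)} = 1 \left(1 + M\right) = 1 + M$)
$Q = 13$ ($Q = 0 + 13 = 13$)
$F{\left(J \right)} = 7 + \frac{1}{4 J}$ ($F{\left(J \right)} = \frac{\left(\left(1 + \left(J - J\right)\right) + \frac{1}{J + J}\right) + 13}{2} = \frac{\left(\left(1 + 0\right) + \frac{1}{2 J}\right) + 13}{2} = \frac{\left(1 + \frac{1}{2 J}\right) + 13}{2} = \frac{14 + \frac{1}{2 J}}{2} = 7 + \frac{1}{4 J}$)
$\frac{1}{F{\left(2801 \right)}} = \frac{1}{7 + \frac{1}{4 \cdot 2801}} = \frac{1}{7 + \frac{1}{4} \cdot \frac{1}{2801}} = \frac{1}{7 + \frac{1}{11204}} = \frac{1}{\frac{78429}{11204}} = \frac{11204}{78429}$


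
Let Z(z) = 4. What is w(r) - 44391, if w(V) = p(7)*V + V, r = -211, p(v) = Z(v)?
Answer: -45446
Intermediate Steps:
p(v) = 4
w(V) = 5*V (w(V) = 4*V + V = 5*V)
w(r) - 44391 = 5*(-211) - 44391 = -1055 - 44391 = -45446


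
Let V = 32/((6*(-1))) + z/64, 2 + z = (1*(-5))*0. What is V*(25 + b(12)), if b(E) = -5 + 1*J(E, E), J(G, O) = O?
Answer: -515/3 ≈ -171.67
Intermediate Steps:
z = -2 (z = -2 + (1*(-5))*0 = -2 - 5*0 = -2 + 0 = -2)
b(E) = -5 + E (b(E) = -5 + 1*E = -5 + E)
V = -515/96 (V = 32/((6*(-1))) - 2/64 = 32/(-6) - 2*1/64 = 32*(-1/6) - 1/32 = -16/3 - 1/32 = -515/96 ≈ -5.3646)
V*(25 + b(12)) = -515*(25 + (-5 + 12))/96 = -515*(25 + 7)/96 = -515/96*32 = -515/3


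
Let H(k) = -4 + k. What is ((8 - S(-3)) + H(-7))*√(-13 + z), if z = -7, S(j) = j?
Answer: 0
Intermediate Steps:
((8 - S(-3)) + H(-7))*√(-13 + z) = ((8 - 1*(-3)) + (-4 - 7))*√(-13 - 7) = ((8 + 3) - 11)*√(-20) = (11 - 11)*(2*I*√5) = 0*(2*I*√5) = 0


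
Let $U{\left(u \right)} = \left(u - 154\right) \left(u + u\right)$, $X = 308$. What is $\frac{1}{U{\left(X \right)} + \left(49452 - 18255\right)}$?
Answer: $\frac{1}{126061} \approx 7.9327 \cdot 10^{-6}$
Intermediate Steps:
$U{\left(u \right)} = 2 u \left(-154 + u\right)$ ($U{\left(u \right)} = \left(-154 + u\right) 2 u = 2 u \left(-154 + u\right)$)
$\frac{1}{U{\left(X \right)} + \left(49452 - 18255\right)} = \frac{1}{2 \cdot 308 \left(-154 + 308\right) + \left(49452 - 18255\right)} = \frac{1}{2 \cdot 308 \cdot 154 + 31197} = \frac{1}{94864 + 31197} = \frac{1}{126061}$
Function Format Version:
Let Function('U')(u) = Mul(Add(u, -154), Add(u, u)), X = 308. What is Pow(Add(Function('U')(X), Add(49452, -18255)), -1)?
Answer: Rational(1, 126061) ≈ 7.9327e-6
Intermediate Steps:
Function('U')(u) = Mul(2, u, Add(-154, u)) (Function('U')(u) = Mul(Add(-154, u), Mul(2, u)) = Mul(2, u, Add(-154, u)))
Pow(Add(Function('U')(X), Add(49452, -18255)), -1) = Pow(Add(Mul(2, 308, Add(-154, 308)), Add(49452, -18255)), -1) = Pow(Add(Mul(2, 308, 154), 31197), -1) = Pow(Add(94864, 31197), -1) = Pow(126061, -1) = Rational(1, 126061)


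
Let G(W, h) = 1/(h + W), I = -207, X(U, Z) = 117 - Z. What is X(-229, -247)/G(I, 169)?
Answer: -13832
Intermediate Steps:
G(W, h) = 1/(W + h)
X(-229, -247)/G(I, 169) = (117 - 1*(-247))/(1/(-207 + 169)) = (117 + 247)/(1/(-38)) = 364/(-1/38) = 364*(-38) = -13832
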